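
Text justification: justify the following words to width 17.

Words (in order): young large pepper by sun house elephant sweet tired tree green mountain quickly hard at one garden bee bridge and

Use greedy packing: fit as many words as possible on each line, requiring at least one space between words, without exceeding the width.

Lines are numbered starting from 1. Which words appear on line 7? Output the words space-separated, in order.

Line 1: ['young', 'large'] (min_width=11, slack=6)
Line 2: ['pepper', 'by', 'sun'] (min_width=13, slack=4)
Line 3: ['house', 'elephant'] (min_width=14, slack=3)
Line 4: ['sweet', 'tired', 'tree'] (min_width=16, slack=1)
Line 5: ['green', 'mountain'] (min_width=14, slack=3)
Line 6: ['quickly', 'hard', 'at'] (min_width=15, slack=2)
Line 7: ['one', 'garden', 'bee'] (min_width=14, slack=3)
Line 8: ['bridge', 'and'] (min_width=10, slack=7)

Answer: one garden bee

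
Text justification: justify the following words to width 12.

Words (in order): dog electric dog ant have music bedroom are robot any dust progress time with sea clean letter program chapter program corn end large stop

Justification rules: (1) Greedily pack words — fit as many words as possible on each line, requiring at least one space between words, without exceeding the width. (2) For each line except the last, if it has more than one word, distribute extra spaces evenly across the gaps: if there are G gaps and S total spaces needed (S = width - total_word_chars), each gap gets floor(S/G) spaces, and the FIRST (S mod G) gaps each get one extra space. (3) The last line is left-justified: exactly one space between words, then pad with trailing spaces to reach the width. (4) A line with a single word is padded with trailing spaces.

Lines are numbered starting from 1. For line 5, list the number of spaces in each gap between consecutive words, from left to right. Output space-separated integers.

Answer: 4

Derivation:
Line 1: ['dog', 'electric'] (min_width=12, slack=0)
Line 2: ['dog', 'ant', 'have'] (min_width=12, slack=0)
Line 3: ['music'] (min_width=5, slack=7)
Line 4: ['bedroom', 'are'] (min_width=11, slack=1)
Line 5: ['robot', 'any'] (min_width=9, slack=3)
Line 6: ['dust'] (min_width=4, slack=8)
Line 7: ['progress'] (min_width=8, slack=4)
Line 8: ['time', 'with'] (min_width=9, slack=3)
Line 9: ['sea', 'clean'] (min_width=9, slack=3)
Line 10: ['letter'] (min_width=6, slack=6)
Line 11: ['program'] (min_width=7, slack=5)
Line 12: ['chapter'] (min_width=7, slack=5)
Line 13: ['program', 'corn'] (min_width=12, slack=0)
Line 14: ['end', 'large'] (min_width=9, slack=3)
Line 15: ['stop'] (min_width=4, slack=8)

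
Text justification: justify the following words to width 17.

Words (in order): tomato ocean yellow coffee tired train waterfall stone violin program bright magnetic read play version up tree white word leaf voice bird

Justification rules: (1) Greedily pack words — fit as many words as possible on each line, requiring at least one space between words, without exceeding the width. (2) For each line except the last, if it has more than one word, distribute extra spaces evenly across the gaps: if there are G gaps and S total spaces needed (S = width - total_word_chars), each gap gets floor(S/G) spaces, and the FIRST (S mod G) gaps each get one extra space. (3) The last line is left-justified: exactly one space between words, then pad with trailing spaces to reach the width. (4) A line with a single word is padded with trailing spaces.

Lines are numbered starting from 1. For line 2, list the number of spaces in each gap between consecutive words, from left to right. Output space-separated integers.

Line 1: ['tomato', 'ocean'] (min_width=12, slack=5)
Line 2: ['yellow', 'coffee'] (min_width=13, slack=4)
Line 3: ['tired', 'train'] (min_width=11, slack=6)
Line 4: ['waterfall', 'stone'] (min_width=15, slack=2)
Line 5: ['violin', 'program'] (min_width=14, slack=3)
Line 6: ['bright', 'magnetic'] (min_width=15, slack=2)
Line 7: ['read', 'play', 'version'] (min_width=17, slack=0)
Line 8: ['up', 'tree', 'white'] (min_width=13, slack=4)
Line 9: ['word', 'leaf', 'voice'] (min_width=15, slack=2)
Line 10: ['bird'] (min_width=4, slack=13)

Answer: 5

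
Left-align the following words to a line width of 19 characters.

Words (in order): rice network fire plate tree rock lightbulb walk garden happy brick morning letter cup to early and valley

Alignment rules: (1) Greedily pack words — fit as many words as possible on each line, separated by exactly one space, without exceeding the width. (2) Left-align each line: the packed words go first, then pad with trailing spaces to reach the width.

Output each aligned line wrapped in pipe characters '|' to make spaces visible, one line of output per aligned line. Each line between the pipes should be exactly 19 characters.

Answer: |rice network fire  |
|plate tree rock    |
|lightbulb walk     |
|garden happy brick |
|morning letter cup |
|to early and valley|

Derivation:
Line 1: ['rice', 'network', 'fire'] (min_width=17, slack=2)
Line 2: ['plate', 'tree', 'rock'] (min_width=15, slack=4)
Line 3: ['lightbulb', 'walk'] (min_width=14, slack=5)
Line 4: ['garden', 'happy', 'brick'] (min_width=18, slack=1)
Line 5: ['morning', 'letter', 'cup'] (min_width=18, slack=1)
Line 6: ['to', 'early', 'and', 'valley'] (min_width=19, slack=0)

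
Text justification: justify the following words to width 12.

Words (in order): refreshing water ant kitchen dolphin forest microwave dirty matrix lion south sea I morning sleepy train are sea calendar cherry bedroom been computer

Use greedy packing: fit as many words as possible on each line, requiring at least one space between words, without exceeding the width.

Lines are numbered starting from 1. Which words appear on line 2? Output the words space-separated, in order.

Answer: water ant

Derivation:
Line 1: ['refreshing'] (min_width=10, slack=2)
Line 2: ['water', 'ant'] (min_width=9, slack=3)
Line 3: ['kitchen'] (min_width=7, slack=5)
Line 4: ['dolphin'] (min_width=7, slack=5)
Line 5: ['forest'] (min_width=6, slack=6)
Line 6: ['microwave'] (min_width=9, slack=3)
Line 7: ['dirty', 'matrix'] (min_width=12, slack=0)
Line 8: ['lion', 'south'] (min_width=10, slack=2)
Line 9: ['sea', 'I'] (min_width=5, slack=7)
Line 10: ['morning'] (min_width=7, slack=5)
Line 11: ['sleepy', 'train'] (min_width=12, slack=0)
Line 12: ['are', 'sea'] (min_width=7, slack=5)
Line 13: ['calendar'] (min_width=8, slack=4)
Line 14: ['cherry'] (min_width=6, slack=6)
Line 15: ['bedroom', 'been'] (min_width=12, slack=0)
Line 16: ['computer'] (min_width=8, slack=4)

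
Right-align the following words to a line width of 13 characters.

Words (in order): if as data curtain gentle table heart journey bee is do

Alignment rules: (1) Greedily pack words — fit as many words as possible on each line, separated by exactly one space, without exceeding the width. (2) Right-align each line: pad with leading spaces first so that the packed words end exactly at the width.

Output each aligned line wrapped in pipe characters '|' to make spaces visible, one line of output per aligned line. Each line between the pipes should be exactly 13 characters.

Line 1: ['if', 'as', 'data'] (min_width=10, slack=3)
Line 2: ['curtain'] (min_width=7, slack=6)
Line 3: ['gentle', 'table'] (min_width=12, slack=1)
Line 4: ['heart', 'journey'] (min_width=13, slack=0)
Line 5: ['bee', 'is', 'do'] (min_width=9, slack=4)

Answer: |   if as data|
|      curtain|
| gentle table|
|heart journey|
|    bee is do|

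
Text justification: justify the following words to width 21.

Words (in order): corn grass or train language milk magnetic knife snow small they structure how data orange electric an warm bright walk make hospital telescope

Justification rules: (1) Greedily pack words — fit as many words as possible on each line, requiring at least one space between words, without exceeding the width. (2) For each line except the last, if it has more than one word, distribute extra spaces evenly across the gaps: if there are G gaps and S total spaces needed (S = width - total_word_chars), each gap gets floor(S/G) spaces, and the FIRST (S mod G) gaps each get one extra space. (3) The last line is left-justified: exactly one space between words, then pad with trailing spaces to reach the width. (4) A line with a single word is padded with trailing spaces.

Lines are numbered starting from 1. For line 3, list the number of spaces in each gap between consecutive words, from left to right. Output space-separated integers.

Line 1: ['corn', 'grass', 'or', 'train'] (min_width=19, slack=2)
Line 2: ['language', 'milk'] (min_width=13, slack=8)
Line 3: ['magnetic', 'knife', 'snow'] (min_width=19, slack=2)
Line 4: ['small', 'they', 'structure'] (min_width=20, slack=1)
Line 5: ['how', 'data', 'orange'] (min_width=15, slack=6)
Line 6: ['electric', 'an', 'warm'] (min_width=16, slack=5)
Line 7: ['bright', 'walk', 'make'] (min_width=16, slack=5)
Line 8: ['hospital', 'telescope'] (min_width=18, slack=3)

Answer: 2 2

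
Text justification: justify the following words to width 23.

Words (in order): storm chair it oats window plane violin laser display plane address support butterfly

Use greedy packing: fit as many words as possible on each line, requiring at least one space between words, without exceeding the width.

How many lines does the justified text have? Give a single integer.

Answer: 5

Derivation:
Line 1: ['storm', 'chair', 'it', 'oats'] (min_width=19, slack=4)
Line 2: ['window', 'plane', 'violin'] (min_width=19, slack=4)
Line 3: ['laser', 'display', 'plane'] (min_width=19, slack=4)
Line 4: ['address', 'support'] (min_width=15, slack=8)
Line 5: ['butterfly'] (min_width=9, slack=14)
Total lines: 5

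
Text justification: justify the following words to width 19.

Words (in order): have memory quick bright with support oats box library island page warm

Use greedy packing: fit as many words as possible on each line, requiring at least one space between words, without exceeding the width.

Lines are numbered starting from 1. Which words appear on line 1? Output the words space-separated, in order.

Answer: have memory quick

Derivation:
Line 1: ['have', 'memory', 'quick'] (min_width=17, slack=2)
Line 2: ['bright', 'with', 'support'] (min_width=19, slack=0)
Line 3: ['oats', 'box', 'library'] (min_width=16, slack=3)
Line 4: ['island', 'page', 'warm'] (min_width=16, slack=3)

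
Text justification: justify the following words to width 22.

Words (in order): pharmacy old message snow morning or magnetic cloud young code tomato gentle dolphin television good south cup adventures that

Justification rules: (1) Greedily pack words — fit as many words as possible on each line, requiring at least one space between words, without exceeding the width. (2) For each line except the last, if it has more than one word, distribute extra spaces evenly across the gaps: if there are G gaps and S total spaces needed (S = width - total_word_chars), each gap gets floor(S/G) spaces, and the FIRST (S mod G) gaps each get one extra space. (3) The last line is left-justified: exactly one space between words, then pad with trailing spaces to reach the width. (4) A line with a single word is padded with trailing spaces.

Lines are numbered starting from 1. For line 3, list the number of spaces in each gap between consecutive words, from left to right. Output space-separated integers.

Line 1: ['pharmacy', 'old', 'message'] (min_width=20, slack=2)
Line 2: ['snow', 'morning', 'or'] (min_width=15, slack=7)
Line 3: ['magnetic', 'cloud', 'young'] (min_width=20, slack=2)
Line 4: ['code', 'tomato', 'gentle'] (min_width=18, slack=4)
Line 5: ['dolphin', 'television'] (min_width=18, slack=4)
Line 6: ['good', 'south', 'cup'] (min_width=14, slack=8)
Line 7: ['adventures', 'that'] (min_width=15, slack=7)

Answer: 2 2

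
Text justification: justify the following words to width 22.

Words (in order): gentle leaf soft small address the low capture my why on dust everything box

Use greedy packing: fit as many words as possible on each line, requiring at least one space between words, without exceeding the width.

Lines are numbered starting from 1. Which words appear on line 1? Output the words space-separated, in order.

Line 1: ['gentle', 'leaf', 'soft', 'small'] (min_width=22, slack=0)
Line 2: ['address', 'the', 'low'] (min_width=15, slack=7)
Line 3: ['capture', 'my', 'why', 'on', 'dust'] (min_width=22, slack=0)
Line 4: ['everything', 'box'] (min_width=14, slack=8)

Answer: gentle leaf soft small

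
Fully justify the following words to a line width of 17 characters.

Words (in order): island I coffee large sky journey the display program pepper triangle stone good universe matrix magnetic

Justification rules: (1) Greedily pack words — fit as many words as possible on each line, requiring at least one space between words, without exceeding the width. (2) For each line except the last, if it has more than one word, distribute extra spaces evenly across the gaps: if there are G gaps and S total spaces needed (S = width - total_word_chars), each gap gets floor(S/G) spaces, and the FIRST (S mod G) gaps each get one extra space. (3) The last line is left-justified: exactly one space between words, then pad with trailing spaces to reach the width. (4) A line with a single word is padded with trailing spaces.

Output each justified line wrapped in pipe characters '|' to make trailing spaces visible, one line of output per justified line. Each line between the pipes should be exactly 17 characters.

Answer: |island  I  coffee|
|large sky journey|
|the       display|
|program    pepper|
|triangle    stone|
|good     universe|
|matrix magnetic  |

Derivation:
Line 1: ['island', 'I', 'coffee'] (min_width=15, slack=2)
Line 2: ['large', 'sky', 'journey'] (min_width=17, slack=0)
Line 3: ['the', 'display'] (min_width=11, slack=6)
Line 4: ['program', 'pepper'] (min_width=14, slack=3)
Line 5: ['triangle', 'stone'] (min_width=14, slack=3)
Line 6: ['good', 'universe'] (min_width=13, slack=4)
Line 7: ['matrix', 'magnetic'] (min_width=15, slack=2)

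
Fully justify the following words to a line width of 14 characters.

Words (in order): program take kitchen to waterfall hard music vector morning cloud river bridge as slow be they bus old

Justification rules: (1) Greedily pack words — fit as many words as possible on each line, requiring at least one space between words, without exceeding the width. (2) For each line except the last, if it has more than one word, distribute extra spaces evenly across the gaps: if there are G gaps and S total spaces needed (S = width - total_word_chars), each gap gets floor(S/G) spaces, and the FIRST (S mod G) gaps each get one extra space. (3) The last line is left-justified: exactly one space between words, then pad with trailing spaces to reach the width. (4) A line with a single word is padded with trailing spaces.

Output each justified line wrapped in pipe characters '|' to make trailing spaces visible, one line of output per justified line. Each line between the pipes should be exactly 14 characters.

Answer: |program   take|
|kitchen     to|
|waterfall hard|
|music   vector|
|morning  cloud|
|river   bridge|
|as   slow   be|
|they bus old  |

Derivation:
Line 1: ['program', 'take'] (min_width=12, slack=2)
Line 2: ['kitchen', 'to'] (min_width=10, slack=4)
Line 3: ['waterfall', 'hard'] (min_width=14, slack=0)
Line 4: ['music', 'vector'] (min_width=12, slack=2)
Line 5: ['morning', 'cloud'] (min_width=13, slack=1)
Line 6: ['river', 'bridge'] (min_width=12, slack=2)
Line 7: ['as', 'slow', 'be'] (min_width=10, slack=4)
Line 8: ['they', 'bus', 'old'] (min_width=12, slack=2)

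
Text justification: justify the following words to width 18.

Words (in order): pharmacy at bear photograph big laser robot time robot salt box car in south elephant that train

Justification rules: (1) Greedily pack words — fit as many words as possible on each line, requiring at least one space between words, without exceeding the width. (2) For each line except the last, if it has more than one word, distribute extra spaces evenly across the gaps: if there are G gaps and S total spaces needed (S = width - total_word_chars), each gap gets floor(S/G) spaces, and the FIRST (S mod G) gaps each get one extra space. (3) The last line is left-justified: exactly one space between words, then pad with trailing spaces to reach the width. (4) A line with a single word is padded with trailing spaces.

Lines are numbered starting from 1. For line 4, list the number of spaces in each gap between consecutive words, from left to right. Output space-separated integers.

Line 1: ['pharmacy', 'at', 'bear'] (min_width=16, slack=2)
Line 2: ['photograph', 'big'] (min_width=14, slack=4)
Line 3: ['laser', 'robot', 'time'] (min_width=16, slack=2)
Line 4: ['robot', 'salt', 'box', 'car'] (min_width=18, slack=0)
Line 5: ['in', 'south', 'elephant'] (min_width=17, slack=1)
Line 6: ['that', 'train'] (min_width=10, slack=8)

Answer: 1 1 1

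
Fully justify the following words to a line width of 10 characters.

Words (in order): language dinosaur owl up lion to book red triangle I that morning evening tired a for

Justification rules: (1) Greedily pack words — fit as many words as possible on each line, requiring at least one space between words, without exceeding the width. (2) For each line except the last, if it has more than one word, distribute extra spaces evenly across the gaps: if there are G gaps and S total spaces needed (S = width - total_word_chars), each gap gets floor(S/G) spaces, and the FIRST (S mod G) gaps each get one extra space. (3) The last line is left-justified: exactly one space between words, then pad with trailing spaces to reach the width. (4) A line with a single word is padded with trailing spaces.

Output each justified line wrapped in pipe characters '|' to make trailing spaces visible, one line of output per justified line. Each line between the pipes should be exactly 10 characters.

Answer: |language  |
|dinosaur  |
|owl     up|
|lion    to|
|book   red|
|triangle I|
|that      |
|morning   |
|evening   |
|tired    a|
|for       |

Derivation:
Line 1: ['language'] (min_width=8, slack=2)
Line 2: ['dinosaur'] (min_width=8, slack=2)
Line 3: ['owl', 'up'] (min_width=6, slack=4)
Line 4: ['lion', 'to'] (min_width=7, slack=3)
Line 5: ['book', 'red'] (min_width=8, slack=2)
Line 6: ['triangle', 'I'] (min_width=10, slack=0)
Line 7: ['that'] (min_width=4, slack=6)
Line 8: ['morning'] (min_width=7, slack=3)
Line 9: ['evening'] (min_width=7, slack=3)
Line 10: ['tired', 'a'] (min_width=7, slack=3)
Line 11: ['for'] (min_width=3, slack=7)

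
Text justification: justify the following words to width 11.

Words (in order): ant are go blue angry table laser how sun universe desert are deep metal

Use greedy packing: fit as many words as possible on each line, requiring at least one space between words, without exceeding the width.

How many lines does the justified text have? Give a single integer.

Answer: 7

Derivation:
Line 1: ['ant', 'are', 'go'] (min_width=10, slack=1)
Line 2: ['blue', 'angry'] (min_width=10, slack=1)
Line 3: ['table', 'laser'] (min_width=11, slack=0)
Line 4: ['how', 'sun'] (min_width=7, slack=4)
Line 5: ['universe'] (min_width=8, slack=3)
Line 6: ['desert', 'are'] (min_width=10, slack=1)
Line 7: ['deep', 'metal'] (min_width=10, slack=1)
Total lines: 7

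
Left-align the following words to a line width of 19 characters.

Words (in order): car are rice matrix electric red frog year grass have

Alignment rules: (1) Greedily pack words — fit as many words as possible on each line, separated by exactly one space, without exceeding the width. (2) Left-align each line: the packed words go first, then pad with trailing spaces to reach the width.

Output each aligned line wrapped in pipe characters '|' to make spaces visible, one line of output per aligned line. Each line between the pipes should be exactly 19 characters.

Answer: |car are rice matrix|
|electric red frog  |
|year grass have    |

Derivation:
Line 1: ['car', 'are', 'rice', 'matrix'] (min_width=19, slack=0)
Line 2: ['electric', 'red', 'frog'] (min_width=17, slack=2)
Line 3: ['year', 'grass', 'have'] (min_width=15, slack=4)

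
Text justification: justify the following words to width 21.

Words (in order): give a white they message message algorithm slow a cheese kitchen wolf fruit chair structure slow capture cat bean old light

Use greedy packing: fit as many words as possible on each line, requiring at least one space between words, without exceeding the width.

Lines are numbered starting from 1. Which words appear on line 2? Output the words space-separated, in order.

Answer: message message

Derivation:
Line 1: ['give', 'a', 'white', 'they'] (min_width=17, slack=4)
Line 2: ['message', 'message'] (min_width=15, slack=6)
Line 3: ['algorithm', 'slow', 'a'] (min_width=16, slack=5)
Line 4: ['cheese', 'kitchen', 'wolf'] (min_width=19, slack=2)
Line 5: ['fruit', 'chair', 'structure'] (min_width=21, slack=0)
Line 6: ['slow', 'capture', 'cat', 'bean'] (min_width=21, slack=0)
Line 7: ['old', 'light'] (min_width=9, slack=12)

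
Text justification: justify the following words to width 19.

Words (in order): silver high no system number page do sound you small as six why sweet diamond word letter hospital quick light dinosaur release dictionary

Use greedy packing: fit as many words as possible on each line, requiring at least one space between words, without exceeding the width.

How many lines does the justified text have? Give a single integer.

Line 1: ['silver', 'high', 'no'] (min_width=14, slack=5)
Line 2: ['system', 'number', 'page'] (min_width=18, slack=1)
Line 3: ['do', 'sound', 'you', 'small'] (min_width=18, slack=1)
Line 4: ['as', 'six', 'why', 'sweet'] (min_width=16, slack=3)
Line 5: ['diamond', 'word', 'letter'] (min_width=19, slack=0)
Line 6: ['hospital', 'quick'] (min_width=14, slack=5)
Line 7: ['light', 'dinosaur'] (min_width=14, slack=5)
Line 8: ['release', 'dictionary'] (min_width=18, slack=1)
Total lines: 8

Answer: 8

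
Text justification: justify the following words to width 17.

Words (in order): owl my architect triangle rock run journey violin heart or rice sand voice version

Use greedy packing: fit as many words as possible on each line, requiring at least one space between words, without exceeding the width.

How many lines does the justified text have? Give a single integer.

Answer: 6

Derivation:
Line 1: ['owl', 'my', 'architect'] (min_width=16, slack=1)
Line 2: ['triangle', 'rock', 'run'] (min_width=17, slack=0)
Line 3: ['journey', 'violin'] (min_width=14, slack=3)
Line 4: ['heart', 'or', 'rice'] (min_width=13, slack=4)
Line 5: ['sand', 'voice'] (min_width=10, slack=7)
Line 6: ['version'] (min_width=7, slack=10)
Total lines: 6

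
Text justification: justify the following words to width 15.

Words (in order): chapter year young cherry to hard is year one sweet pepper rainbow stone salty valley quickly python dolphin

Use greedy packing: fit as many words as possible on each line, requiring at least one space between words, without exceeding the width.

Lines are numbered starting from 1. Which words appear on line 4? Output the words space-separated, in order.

Line 1: ['chapter', 'year'] (min_width=12, slack=3)
Line 2: ['young', 'cherry', 'to'] (min_width=15, slack=0)
Line 3: ['hard', 'is', 'year'] (min_width=12, slack=3)
Line 4: ['one', 'sweet'] (min_width=9, slack=6)
Line 5: ['pepper', 'rainbow'] (min_width=14, slack=1)
Line 6: ['stone', 'salty'] (min_width=11, slack=4)
Line 7: ['valley', 'quickly'] (min_width=14, slack=1)
Line 8: ['python', 'dolphin'] (min_width=14, slack=1)

Answer: one sweet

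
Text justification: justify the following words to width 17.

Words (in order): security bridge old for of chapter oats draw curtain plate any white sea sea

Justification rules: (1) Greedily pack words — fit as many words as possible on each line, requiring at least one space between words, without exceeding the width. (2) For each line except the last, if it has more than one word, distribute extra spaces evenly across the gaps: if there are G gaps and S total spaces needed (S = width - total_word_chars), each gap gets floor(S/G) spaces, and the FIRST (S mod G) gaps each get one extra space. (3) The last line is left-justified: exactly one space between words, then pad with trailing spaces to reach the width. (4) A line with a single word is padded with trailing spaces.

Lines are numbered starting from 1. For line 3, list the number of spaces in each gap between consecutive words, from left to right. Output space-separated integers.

Line 1: ['security', 'bridge'] (min_width=15, slack=2)
Line 2: ['old', 'for', 'of'] (min_width=10, slack=7)
Line 3: ['chapter', 'oats', 'draw'] (min_width=17, slack=0)
Line 4: ['curtain', 'plate', 'any'] (min_width=17, slack=0)
Line 5: ['white', 'sea', 'sea'] (min_width=13, slack=4)

Answer: 1 1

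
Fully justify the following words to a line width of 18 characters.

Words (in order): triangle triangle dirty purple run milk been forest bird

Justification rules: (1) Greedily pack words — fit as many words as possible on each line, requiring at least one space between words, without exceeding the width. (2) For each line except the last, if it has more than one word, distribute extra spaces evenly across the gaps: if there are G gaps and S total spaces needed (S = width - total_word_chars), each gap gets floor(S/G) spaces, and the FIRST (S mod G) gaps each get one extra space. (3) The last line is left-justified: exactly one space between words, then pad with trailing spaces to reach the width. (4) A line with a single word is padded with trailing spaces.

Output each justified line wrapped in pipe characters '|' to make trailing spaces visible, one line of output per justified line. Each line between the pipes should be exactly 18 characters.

Answer: |triangle  triangle|
|dirty  purple  run|
|milk  been  forest|
|bird              |

Derivation:
Line 1: ['triangle', 'triangle'] (min_width=17, slack=1)
Line 2: ['dirty', 'purple', 'run'] (min_width=16, slack=2)
Line 3: ['milk', 'been', 'forest'] (min_width=16, slack=2)
Line 4: ['bird'] (min_width=4, slack=14)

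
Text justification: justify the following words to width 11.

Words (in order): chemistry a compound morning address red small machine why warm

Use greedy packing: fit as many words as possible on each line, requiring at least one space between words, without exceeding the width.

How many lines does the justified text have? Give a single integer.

Line 1: ['chemistry', 'a'] (min_width=11, slack=0)
Line 2: ['compound'] (min_width=8, slack=3)
Line 3: ['morning'] (min_width=7, slack=4)
Line 4: ['address', 'red'] (min_width=11, slack=0)
Line 5: ['small'] (min_width=5, slack=6)
Line 6: ['machine', 'why'] (min_width=11, slack=0)
Line 7: ['warm'] (min_width=4, slack=7)
Total lines: 7

Answer: 7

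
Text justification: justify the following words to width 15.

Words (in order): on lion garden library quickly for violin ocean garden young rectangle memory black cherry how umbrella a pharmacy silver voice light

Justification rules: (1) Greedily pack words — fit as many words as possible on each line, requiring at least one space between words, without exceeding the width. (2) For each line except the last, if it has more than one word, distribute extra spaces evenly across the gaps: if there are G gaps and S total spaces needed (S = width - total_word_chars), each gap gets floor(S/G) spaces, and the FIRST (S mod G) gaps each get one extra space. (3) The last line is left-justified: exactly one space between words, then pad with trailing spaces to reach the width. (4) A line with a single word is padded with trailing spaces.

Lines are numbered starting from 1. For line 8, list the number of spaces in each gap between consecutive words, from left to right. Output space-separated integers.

Answer: 6

Derivation:
Line 1: ['on', 'lion', 'garden'] (min_width=14, slack=1)
Line 2: ['library', 'quickly'] (min_width=15, slack=0)
Line 3: ['for', 'violin'] (min_width=10, slack=5)
Line 4: ['ocean', 'garden'] (min_width=12, slack=3)
Line 5: ['young', 'rectangle'] (min_width=15, slack=0)
Line 6: ['memory', 'black'] (min_width=12, slack=3)
Line 7: ['cherry', 'how'] (min_width=10, slack=5)
Line 8: ['umbrella', 'a'] (min_width=10, slack=5)
Line 9: ['pharmacy', 'silver'] (min_width=15, slack=0)
Line 10: ['voice', 'light'] (min_width=11, slack=4)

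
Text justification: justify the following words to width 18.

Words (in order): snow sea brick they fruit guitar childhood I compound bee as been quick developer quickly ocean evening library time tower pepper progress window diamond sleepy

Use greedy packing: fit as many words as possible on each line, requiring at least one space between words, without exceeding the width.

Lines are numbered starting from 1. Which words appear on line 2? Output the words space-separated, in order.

Answer: they fruit guitar

Derivation:
Line 1: ['snow', 'sea', 'brick'] (min_width=14, slack=4)
Line 2: ['they', 'fruit', 'guitar'] (min_width=17, slack=1)
Line 3: ['childhood', 'I'] (min_width=11, slack=7)
Line 4: ['compound', 'bee', 'as'] (min_width=15, slack=3)
Line 5: ['been', 'quick'] (min_width=10, slack=8)
Line 6: ['developer', 'quickly'] (min_width=17, slack=1)
Line 7: ['ocean', 'evening'] (min_width=13, slack=5)
Line 8: ['library', 'time', 'tower'] (min_width=18, slack=0)
Line 9: ['pepper', 'progress'] (min_width=15, slack=3)
Line 10: ['window', 'diamond'] (min_width=14, slack=4)
Line 11: ['sleepy'] (min_width=6, slack=12)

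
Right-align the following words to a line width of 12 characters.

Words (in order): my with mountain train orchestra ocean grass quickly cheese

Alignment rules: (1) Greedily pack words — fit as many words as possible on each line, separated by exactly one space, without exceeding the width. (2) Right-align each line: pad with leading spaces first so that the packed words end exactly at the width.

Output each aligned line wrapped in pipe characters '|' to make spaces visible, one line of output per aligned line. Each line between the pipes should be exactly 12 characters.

Answer: |     my with|
|    mountain|
|       train|
|   orchestra|
| ocean grass|
|     quickly|
|      cheese|

Derivation:
Line 1: ['my', 'with'] (min_width=7, slack=5)
Line 2: ['mountain'] (min_width=8, slack=4)
Line 3: ['train'] (min_width=5, slack=7)
Line 4: ['orchestra'] (min_width=9, slack=3)
Line 5: ['ocean', 'grass'] (min_width=11, slack=1)
Line 6: ['quickly'] (min_width=7, slack=5)
Line 7: ['cheese'] (min_width=6, slack=6)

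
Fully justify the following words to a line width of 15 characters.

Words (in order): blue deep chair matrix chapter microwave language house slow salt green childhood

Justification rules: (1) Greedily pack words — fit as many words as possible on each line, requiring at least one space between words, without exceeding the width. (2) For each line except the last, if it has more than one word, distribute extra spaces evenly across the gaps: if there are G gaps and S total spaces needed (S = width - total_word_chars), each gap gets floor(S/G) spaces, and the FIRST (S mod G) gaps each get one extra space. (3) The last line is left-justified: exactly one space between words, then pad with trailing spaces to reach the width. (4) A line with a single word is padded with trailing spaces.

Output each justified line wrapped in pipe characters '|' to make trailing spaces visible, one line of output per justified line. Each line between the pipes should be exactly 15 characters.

Line 1: ['blue', 'deep', 'chair'] (min_width=15, slack=0)
Line 2: ['matrix', 'chapter'] (min_width=14, slack=1)
Line 3: ['microwave'] (min_width=9, slack=6)
Line 4: ['language', 'house'] (min_width=14, slack=1)
Line 5: ['slow', 'salt', 'green'] (min_width=15, slack=0)
Line 6: ['childhood'] (min_width=9, slack=6)

Answer: |blue deep chair|
|matrix  chapter|
|microwave      |
|language  house|
|slow salt green|
|childhood      |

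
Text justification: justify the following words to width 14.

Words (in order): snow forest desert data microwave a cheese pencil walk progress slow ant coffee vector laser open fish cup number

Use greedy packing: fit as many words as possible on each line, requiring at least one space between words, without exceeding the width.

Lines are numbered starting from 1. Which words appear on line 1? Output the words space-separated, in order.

Answer: snow forest

Derivation:
Line 1: ['snow', 'forest'] (min_width=11, slack=3)
Line 2: ['desert', 'data'] (min_width=11, slack=3)
Line 3: ['microwave', 'a'] (min_width=11, slack=3)
Line 4: ['cheese', 'pencil'] (min_width=13, slack=1)
Line 5: ['walk', 'progress'] (min_width=13, slack=1)
Line 6: ['slow', 'ant'] (min_width=8, slack=6)
Line 7: ['coffee', 'vector'] (min_width=13, slack=1)
Line 8: ['laser', 'open'] (min_width=10, slack=4)
Line 9: ['fish', 'cup'] (min_width=8, slack=6)
Line 10: ['number'] (min_width=6, slack=8)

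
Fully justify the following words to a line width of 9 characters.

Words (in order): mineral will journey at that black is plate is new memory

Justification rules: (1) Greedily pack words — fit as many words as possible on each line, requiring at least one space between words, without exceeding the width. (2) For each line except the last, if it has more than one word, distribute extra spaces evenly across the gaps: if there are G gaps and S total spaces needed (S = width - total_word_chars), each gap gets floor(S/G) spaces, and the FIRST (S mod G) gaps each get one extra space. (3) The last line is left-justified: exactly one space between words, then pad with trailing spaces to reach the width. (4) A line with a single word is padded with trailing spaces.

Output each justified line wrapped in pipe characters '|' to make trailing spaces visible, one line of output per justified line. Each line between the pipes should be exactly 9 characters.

Answer: |mineral  |
|will     |
|journey  |
|at   that|
|black  is|
|plate  is|
|new      |
|memory   |

Derivation:
Line 1: ['mineral'] (min_width=7, slack=2)
Line 2: ['will'] (min_width=4, slack=5)
Line 3: ['journey'] (min_width=7, slack=2)
Line 4: ['at', 'that'] (min_width=7, slack=2)
Line 5: ['black', 'is'] (min_width=8, slack=1)
Line 6: ['plate', 'is'] (min_width=8, slack=1)
Line 7: ['new'] (min_width=3, slack=6)
Line 8: ['memory'] (min_width=6, slack=3)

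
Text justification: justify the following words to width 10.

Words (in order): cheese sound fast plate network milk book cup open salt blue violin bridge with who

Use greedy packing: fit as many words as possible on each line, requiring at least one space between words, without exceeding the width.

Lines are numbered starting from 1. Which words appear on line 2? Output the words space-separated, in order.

Line 1: ['cheese'] (min_width=6, slack=4)
Line 2: ['sound', 'fast'] (min_width=10, slack=0)
Line 3: ['plate'] (min_width=5, slack=5)
Line 4: ['network'] (min_width=7, slack=3)
Line 5: ['milk', 'book'] (min_width=9, slack=1)
Line 6: ['cup', 'open'] (min_width=8, slack=2)
Line 7: ['salt', 'blue'] (min_width=9, slack=1)
Line 8: ['violin'] (min_width=6, slack=4)
Line 9: ['bridge'] (min_width=6, slack=4)
Line 10: ['with', 'who'] (min_width=8, slack=2)

Answer: sound fast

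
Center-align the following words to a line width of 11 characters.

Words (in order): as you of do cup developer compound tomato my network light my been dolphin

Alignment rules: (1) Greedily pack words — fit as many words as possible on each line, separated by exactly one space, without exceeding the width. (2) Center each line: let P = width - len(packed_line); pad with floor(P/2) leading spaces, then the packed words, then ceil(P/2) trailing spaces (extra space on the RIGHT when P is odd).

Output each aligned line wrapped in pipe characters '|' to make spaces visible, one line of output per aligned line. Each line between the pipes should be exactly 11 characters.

Line 1: ['as', 'you', 'of'] (min_width=9, slack=2)
Line 2: ['do', 'cup'] (min_width=6, slack=5)
Line 3: ['developer'] (min_width=9, slack=2)
Line 4: ['compound'] (min_width=8, slack=3)
Line 5: ['tomato', 'my'] (min_width=9, slack=2)
Line 6: ['network'] (min_width=7, slack=4)
Line 7: ['light', 'my'] (min_width=8, slack=3)
Line 8: ['been'] (min_width=4, slack=7)
Line 9: ['dolphin'] (min_width=7, slack=4)

Answer: | as you of |
|  do cup   |
| developer |
| compound  |
| tomato my |
|  network  |
| light my  |
|   been    |
|  dolphin  |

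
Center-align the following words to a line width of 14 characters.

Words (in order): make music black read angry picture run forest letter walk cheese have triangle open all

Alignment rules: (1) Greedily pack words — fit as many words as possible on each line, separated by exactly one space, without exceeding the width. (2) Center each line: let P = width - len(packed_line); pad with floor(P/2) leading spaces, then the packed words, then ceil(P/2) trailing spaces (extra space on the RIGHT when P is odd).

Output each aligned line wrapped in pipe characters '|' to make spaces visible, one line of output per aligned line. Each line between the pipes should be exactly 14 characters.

Answer: |  make music  |
|  black read  |
|angry picture |
|  run forest  |
| letter walk  |
| cheese have  |
|triangle open |
|     all      |

Derivation:
Line 1: ['make', 'music'] (min_width=10, slack=4)
Line 2: ['black', 'read'] (min_width=10, slack=4)
Line 3: ['angry', 'picture'] (min_width=13, slack=1)
Line 4: ['run', 'forest'] (min_width=10, slack=4)
Line 5: ['letter', 'walk'] (min_width=11, slack=3)
Line 6: ['cheese', 'have'] (min_width=11, slack=3)
Line 7: ['triangle', 'open'] (min_width=13, slack=1)
Line 8: ['all'] (min_width=3, slack=11)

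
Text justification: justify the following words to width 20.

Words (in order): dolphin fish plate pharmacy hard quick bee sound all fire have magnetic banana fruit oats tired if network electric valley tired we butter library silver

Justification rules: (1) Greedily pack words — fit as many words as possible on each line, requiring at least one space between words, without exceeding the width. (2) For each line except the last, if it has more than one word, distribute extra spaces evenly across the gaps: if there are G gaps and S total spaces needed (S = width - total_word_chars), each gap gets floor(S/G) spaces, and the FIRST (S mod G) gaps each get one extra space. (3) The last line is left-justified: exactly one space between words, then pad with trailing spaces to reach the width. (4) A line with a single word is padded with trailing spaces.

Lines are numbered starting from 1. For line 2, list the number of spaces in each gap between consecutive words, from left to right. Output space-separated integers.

Line 1: ['dolphin', 'fish', 'plate'] (min_width=18, slack=2)
Line 2: ['pharmacy', 'hard', 'quick'] (min_width=19, slack=1)
Line 3: ['bee', 'sound', 'all', 'fire'] (min_width=18, slack=2)
Line 4: ['have', 'magnetic', 'banana'] (min_width=20, slack=0)
Line 5: ['fruit', 'oats', 'tired', 'if'] (min_width=19, slack=1)
Line 6: ['network', 'electric'] (min_width=16, slack=4)
Line 7: ['valley', 'tired', 'we'] (min_width=15, slack=5)
Line 8: ['butter', 'library'] (min_width=14, slack=6)
Line 9: ['silver'] (min_width=6, slack=14)

Answer: 2 1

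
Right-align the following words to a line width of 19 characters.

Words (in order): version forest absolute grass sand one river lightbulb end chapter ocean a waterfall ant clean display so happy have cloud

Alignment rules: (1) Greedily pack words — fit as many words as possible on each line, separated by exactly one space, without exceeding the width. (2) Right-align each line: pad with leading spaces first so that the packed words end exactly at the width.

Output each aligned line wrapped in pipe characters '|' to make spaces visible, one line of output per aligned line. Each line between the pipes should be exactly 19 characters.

Answer: |     version forest|
|absolute grass sand|
|one river lightbulb|
|end chapter ocean a|
|waterfall ant clean|
|   display so happy|
|         have cloud|

Derivation:
Line 1: ['version', 'forest'] (min_width=14, slack=5)
Line 2: ['absolute', 'grass', 'sand'] (min_width=19, slack=0)
Line 3: ['one', 'river', 'lightbulb'] (min_width=19, slack=0)
Line 4: ['end', 'chapter', 'ocean', 'a'] (min_width=19, slack=0)
Line 5: ['waterfall', 'ant', 'clean'] (min_width=19, slack=0)
Line 6: ['display', 'so', 'happy'] (min_width=16, slack=3)
Line 7: ['have', 'cloud'] (min_width=10, slack=9)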